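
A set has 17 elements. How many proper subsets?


Total subsets = 2^n = 2^17 = 131072
Proper subsets exclude the set itself: 2^n - 1
= 131072 - 1
= 131071

Number of proper subsets = 131071


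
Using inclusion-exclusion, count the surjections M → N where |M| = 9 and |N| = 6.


n = |M| = 9, k = |N| = 6. Surjections via inclusion-exclusion:
S(n,k) = Σ(-1)^i × C(k,i) × (k-i)^n, i=0 to k
i=0: (-1)^0×C(6,0)×6^9 = 10077696
i=1: (-1)^1×C(6,1)×5^9 = -11718750
i=2: (-1)^2×C(6,2)×4^9 = 3932160
i=3: (-1)^3×C(6,3)×3^9 = -393660
i=4: (-1)^4×C(6,4)×2^9 = 7680
i=5: (-1)^5×C(6,5)×1^9 = -6
i=6: (-1)^6×C(6,6)×0^9 = 0
Total = 1905120

Number of surjections = 1905120


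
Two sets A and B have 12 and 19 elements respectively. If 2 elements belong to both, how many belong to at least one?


|A ∪ B| = |A| + |B| - |A ∩ B|
= 12 + 19 - 2
= 29

|A ∪ B| = 29


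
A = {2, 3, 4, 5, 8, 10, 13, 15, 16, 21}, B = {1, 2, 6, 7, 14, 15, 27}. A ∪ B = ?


A ∪ B = all elements in A or B (or both)
A = {2, 3, 4, 5, 8, 10, 13, 15, 16, 21}
B = {1, 2, 6, 7, 14, 15, 27}
A ∪ B = {1, 2, 3, 4, 5, 6, 7, 8, 10, 13, 14, 15, 16, 21, 27}

A ∪ B = {1, 2, 3, 4, 5, 6, 7, 8, 10, 13, 14, 15, 16, 21, 27}


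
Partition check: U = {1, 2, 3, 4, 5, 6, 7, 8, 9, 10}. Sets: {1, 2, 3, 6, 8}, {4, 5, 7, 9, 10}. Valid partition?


A partition requires: (1) non-empty parts, (2) pairwise disjoint, (3) union = U
Parts: {1, 2, 3, 6, 8}, {4, 5, 7, 9, 10}
Union of parts: {1, 2, 3, 4, 5, 6, 7, 8, 9, 10}
U = {1, 2, 3, 4, 5, 6, 7, 8, 9, 10}
All non-empty? True
Pairwise disjoint? True
Covers U? True

Yes, valid partition


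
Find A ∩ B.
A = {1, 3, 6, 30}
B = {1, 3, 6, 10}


A ∩ B = elements in both A and B
A = {1, 3, 6, 30}
B = {1, 3, 6, 10}
A ∩ B = {1, 3, 6}

A ∩ B = {1, 3, 6}


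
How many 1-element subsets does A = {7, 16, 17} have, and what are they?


|A| = 3, so A has C(3,1) = 3 subsets of size 1.
Enumerate by choosing 1 elements from A at a time:
{7}, {16}, {17}

1-element subsets (3 total): {7}, {16}, {17}


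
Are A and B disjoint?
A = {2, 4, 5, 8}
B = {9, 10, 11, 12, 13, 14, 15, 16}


Disjoint means A ∩ B = ∅.
A ∩ B = ∅
A ∩ B = ∅, so A and B are disjoint.

Yes, A and B are disjoint


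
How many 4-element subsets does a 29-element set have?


C(n,k) = n! / (k!(n-k)!)
C(29,4) = 29! / (4!25!)
= 23751

C(29,4) = 23751


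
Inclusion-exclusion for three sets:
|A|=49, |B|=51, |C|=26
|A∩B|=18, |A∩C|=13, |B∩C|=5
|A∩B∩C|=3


|A∪B∪C| = |A|+|B|+|C| - |A∩B|-|A∩C|-|B∩C| + |A∩B∩C|
= 49+51+26 - 18-13-5 + 3
= 126 - 36 + 3
= 93

|A ∪ B ∪ C| = 93


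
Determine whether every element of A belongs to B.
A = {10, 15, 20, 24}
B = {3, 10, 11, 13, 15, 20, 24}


A ⊆ B means every element of A is in B.
All elements of A are in B.
So A ⊆ B.

Yes, A ⊆ B


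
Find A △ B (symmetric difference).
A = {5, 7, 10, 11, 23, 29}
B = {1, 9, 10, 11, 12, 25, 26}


A △ B = (A \ B) ∪ (B \ A) = elements in exactly one of A or B
A \ B = {5, 7, 23, 29}
B \ A = {1, 9, 12, 25, 26}
A △ B = {1, 5, 7, 9, 12, 23, 25, 26, 29}

A △ B = {1, 5, 7, 9, 12, 23, 25, 26, 29}


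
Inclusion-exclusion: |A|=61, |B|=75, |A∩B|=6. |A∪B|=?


|A ∪ B| = |A| + |B| - |A ∩ B|
= 61 + 75 - 6
= 130

|A ∪ B| = 130


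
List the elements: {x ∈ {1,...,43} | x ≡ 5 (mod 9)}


Checking each candidate:
Condition: x in {1,...,43} with x ≡ 5 (mod 9)
Result = {5, 14, 23, 32, 41}

{5, 14, 23, 32, 41}


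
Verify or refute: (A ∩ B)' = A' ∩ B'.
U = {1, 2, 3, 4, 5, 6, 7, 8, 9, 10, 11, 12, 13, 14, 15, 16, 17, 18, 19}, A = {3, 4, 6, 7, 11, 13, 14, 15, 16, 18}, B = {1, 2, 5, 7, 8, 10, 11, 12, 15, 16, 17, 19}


LHS: A ∩ B = {7, 11, 15, 16}
(A ∩ B)' = U \ (A ∩ B) = {1, 2, 3, 4, 5, 6, 8, 9, 10, 12, 13, 14, 17, 18, 19}
A' = {1, 2, 5, 8, 9, 10, 12, 17, 19}, B' = {3, 4, 6, 9, 13, 14, 18}
Claimed RHS: A' ∩ B' = {9}
Identity is INVALID: LHS = {1, 2, 3, 4, 5, 6, 8, 9, 10, 12, 13, 14, 17, 18, 19} but the RHS claimed here equals {9}. The correct form is (A ∩ B)' = A' ∪ B'.

Identity is invalid: (A ∩ B)' = {1, 2, 3, 4, 5, 6, 8, 9, 10, 12, 13, 14, 17, 18, 19} but A' ∩ B' = {9}. The correct De Morgan law is (A ∩ B)' = A' ∪ B'.


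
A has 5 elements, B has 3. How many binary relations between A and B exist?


A relation from A to B is any subset of A × B.
|A × B| = 5 × 3 = 15
# relations = 2^|A × B| = 2^15 = 32768

Number of relations = 32768


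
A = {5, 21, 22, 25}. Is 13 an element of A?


A = {5, 21, 22, 25}
Checking if 13 is in A
13 is not in A → False

13 ∉ A


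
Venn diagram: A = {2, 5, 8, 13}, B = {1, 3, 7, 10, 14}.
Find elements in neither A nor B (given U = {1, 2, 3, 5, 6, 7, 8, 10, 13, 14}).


A = {2, 5, 8, 13}
B = {1, 3, 7, 10, 14}
Region: in neither A nor B (given U = {1, 2, 3, 5, 6, 7, 8, 10, 13, 14})
Elements: {6}

Elements in neither A nor B (given U = {1, 2, 3, 5, 6, 7, 8, 10, 13, 14}): {6}


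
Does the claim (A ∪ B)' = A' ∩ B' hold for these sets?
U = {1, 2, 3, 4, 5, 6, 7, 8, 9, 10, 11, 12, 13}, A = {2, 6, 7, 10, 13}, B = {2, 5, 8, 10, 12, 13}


LHS: A ∪ B = {2, 5, 6, 7, 8, 10, 12, 13}
(A ∪ B)' = U \ (A ∪ B) = {1, 3, 4, 9, 11}
A' = {1, 3, 4, 5, 8, 9, 11, 12}, B' = {1, 3, 4, 6, 7, 9, 11}
Claimed RHS: A' ∩ B' = {1, 3, 4, 9, 11}
Identity is VALID: LHS = RHS = {1, 3, 4, 9, 11} ✓

Identity is valid. (A ∪ B)' = A' ∩ B' = {1, 3, 4, 9, 11}


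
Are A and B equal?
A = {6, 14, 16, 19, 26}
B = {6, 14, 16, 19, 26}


Two sets are equal iff they have exactly the same elements.
A = {6, 14, 16, 19, 26}
B = {6, 14, 16, 19, 26}
Same elements → A = B

Yes, A = B


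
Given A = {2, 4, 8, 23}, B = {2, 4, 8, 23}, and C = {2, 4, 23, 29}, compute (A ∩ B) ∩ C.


A ∩ B = {2, 4, 8, 23}
(A ∩ B) ∩ C = {2, 4, 23}

A ∩ B ∩ C = {2, 4, 23}


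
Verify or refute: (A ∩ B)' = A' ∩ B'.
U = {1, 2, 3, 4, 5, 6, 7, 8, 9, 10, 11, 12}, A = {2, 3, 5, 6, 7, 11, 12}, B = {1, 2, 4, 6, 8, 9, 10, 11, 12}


LHS: A ∩ B = {2, 6, 11, 12}
(A ∩ B)' = U \ (A ∩ B) = {1, 3, 4, 5, 7, 8, 9, 10}
A' = {1, 4, 8, 9, 10}, B' = {3, 5, 7}
Claimed RHS: A' ∩ B' = ∅
Identity is INVALID: LHS = {1, 3, 4, 5, 7, 8, 9, 10} but the RHS claimed here equals ∅. The correct form is (A ∩ B)' = A' ∪ B'.

Identity is invalid: (A ∩ B)' = {1, 3, 4, 5, 7, 8, 9, 10} but A' ∩ B' = ∅. The correct De Morgan law is (A ∩ B)' = A' ∪ B'.


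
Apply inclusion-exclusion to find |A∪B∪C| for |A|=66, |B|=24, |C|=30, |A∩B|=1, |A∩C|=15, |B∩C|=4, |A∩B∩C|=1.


|A∪B∪C| = |A|+|B|+|C| - |A∩B|-|A∩C|-|B∩C| + |A∩B∩C|
= 66+24+30 - 1-15-4 + 1
= 120 - 20 + 1
= 101

|A ∪ B ∪ C| = 101


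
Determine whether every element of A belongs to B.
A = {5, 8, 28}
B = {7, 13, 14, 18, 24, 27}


A ⊆ B means every element of A is in B.
Elements in A not in B: {5, 8, 28}
So A ⊄ B.

No, A ⊄ B


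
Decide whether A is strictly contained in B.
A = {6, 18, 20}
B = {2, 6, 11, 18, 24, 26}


A ⊂ B requires: A ⊆ B AND A ≠ B.
A ⊆ B? No
A ⊄ B, so A is not a proper subset.

No, A is not a proper subset of B


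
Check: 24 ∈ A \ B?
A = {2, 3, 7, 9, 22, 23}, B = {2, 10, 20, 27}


A = {2, 3, 7, 9, 22, 23}, B = {2, 10, 20, 27}
A \ B = elements in A but not in B
A \ B = {3, 7, 9, 22, 23}
Checking if 24 ∈ A \ B
24 is not in A \ B → False

24 ∉ A \ B


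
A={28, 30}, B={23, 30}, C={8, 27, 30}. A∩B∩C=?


A ∩ B = {30}
(A ∩ B) ∩ C = {30}

A ∩ B ∩ C = {30}


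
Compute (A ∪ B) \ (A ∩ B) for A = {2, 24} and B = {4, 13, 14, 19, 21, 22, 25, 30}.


A △ B = (A \ B) ∪ (B \ A) = elements in exactly one of A or B
A \ B = {2, 24}
B \ A = {4, 13, 14, 19, 21, 22, 25, 30}
A △ B = {2, 4, 13, 14, 19, 21, 22, 24, 25, 30}

A △ B = {2, 4, 13, 14, 19, 21, 22, 24, 25, 30}


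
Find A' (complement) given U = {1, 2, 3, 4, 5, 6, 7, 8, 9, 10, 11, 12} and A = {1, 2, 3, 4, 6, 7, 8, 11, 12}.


Aᶜ = U \ A = elements in U but not in A
U = {1, 2, 3, 4, 5, 6, 7, 8, 9, 10, 11, 12}
A = {1, 2, 3, 4, 6, 7, 8, 11, 12}
Aᶜ = {5, 9, 10}

Aᶜ = {5, 9, 10}


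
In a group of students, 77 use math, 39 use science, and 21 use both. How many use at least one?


|A ∪ B| = |A| + |B| - |A ∩ B|
= 77 + 39 - 21
= 95

|A ∪ B| = 95


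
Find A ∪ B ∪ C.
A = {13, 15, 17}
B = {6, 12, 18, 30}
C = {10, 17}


A ∪ B = {6, 12, 13, 15, 17, 18, 30}
(A ∪ B) ∪ C = {6, 10, 12, 13, 15, 17, 18, 30}

A ∪ B ∪ C = {6, 10, 12, 13, 15, 17, 18, 30}


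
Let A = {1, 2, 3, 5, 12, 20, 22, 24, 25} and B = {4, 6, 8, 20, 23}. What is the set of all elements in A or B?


A ∪ B = all elements in A or B (or both)
A = {1, 2, 3, 5, 12, 20, 22, 24, 25}
B = {4, 6, 8, 20, 23}
A ∪ B = {1, 2, 3, 4, 5, 6, 8, 12, 20, 22, 23, 24, 25}

A ∪ B = {1, 2, 3, 4, 5, 6, 8, 12, 20, 22, 23, 24, 25}


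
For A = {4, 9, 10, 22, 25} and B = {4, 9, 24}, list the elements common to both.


A ∩ B = elements in both A and B
A = {4, 9, 10, 22, 25}
B = {4, 9, 24}
A ∩ B = {4, 9}

A ∩ B = {4, 9}


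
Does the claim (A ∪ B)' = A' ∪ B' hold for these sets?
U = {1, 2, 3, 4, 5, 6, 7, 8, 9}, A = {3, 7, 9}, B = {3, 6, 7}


LHS: A ∪ B = {3, 6, 7, 9}
(A ∪ B)' = U \ (A ∪ B) = {1, 2, 4, 5, 8}
A' = {1, 2, 4, 5, 6, 8}, B' = {1, 2, 4, 5, 8, 9}
Claimed RHS: A' ∪ B' = {1, 2, 4, 5, 6, 8, 9}
Identity is INVALID: LHS = {1, 2, 4, 5, 8} but the RHS claimed here equals {1, 2, 4, 5, 6, 8, 9}. The correct form is (A ∪ B)' = A' ∩ B'.

Identity is invalid: (A ∪ B)' = {1, 2, 4, 5, 8} but A' ∪ B' = {1, 2, 4, 5, 6, 8, 9}. The correct De Morgan law is (A ∪ B)' = A' ∩ B'.


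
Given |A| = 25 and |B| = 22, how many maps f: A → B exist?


Each of |A| = 25 inputs maps to any of |B| = 22 outputs.
# functions = |B|^|A| = 22^25
= 3635524038174209847159494312722432

Number of functions = 3635524038174209847159494312722432


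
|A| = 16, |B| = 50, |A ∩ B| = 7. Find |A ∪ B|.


|A ∪ B| = |A| + |B| - |A ∩ B|
= 16 + 50 - 7
= 59

|A ∪ B| = 59


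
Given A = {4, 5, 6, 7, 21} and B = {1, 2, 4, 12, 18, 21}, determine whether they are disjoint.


Disjoint means A ∩ B = ∅.
A ∩ B = {4, 21}
A ∩ B ≠ ∅, so A and B are NOT disjoint.

No, A and B are not disjoint (A ∩ B = {4, 21})


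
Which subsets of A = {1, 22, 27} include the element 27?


A subset of A contains 27 iff the remaining 2 elements form any subset of A \ {27}.
Count: 2^(n-1) = 2^2 = 4
Subsets containing 27: {27}, {1, 27}, {22, 27}, {1, 22, 27}

Subsets containing 27 (4 total): {27}, {1, 27}, {22, 27}, {1, 22, 27}


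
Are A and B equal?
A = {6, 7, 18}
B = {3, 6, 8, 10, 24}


Two sets are equal iff they have exactly the same elements.
A = {6, 7, 18}
B = {3, 6, 8, 10, 24}
Differences: {3, 7, 8, 10, 18, 24}
A ≠ B

No, A ≠ B


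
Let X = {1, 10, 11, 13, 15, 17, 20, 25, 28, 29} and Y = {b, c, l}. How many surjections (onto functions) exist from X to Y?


n = |X| = 10, k = |Y| = 3. Surjections via inclusion-exclusion:
S(n,k) = Σ(-1)^i × C(k,i) × (k-i)^n, i=0 to k
i=0: (-1)^0×C(3,0)×3^10 = 59049
i=1: (-1)^1×C(3,1)×2^10 = -3072
i=2: (-1)^2×C(3,2)×1^10 = 3
i=3: (-1)^3×C(3,3)×0^10 = 0
Total = 55980

Number of surjections = 55980


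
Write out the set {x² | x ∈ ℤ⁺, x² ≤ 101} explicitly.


Checking each candidate:
Condition: positive perfect squares ≤ 101
Result = {1, 4, 9, 16, 25, 36, 49, 64, 81, 100}

{1, 4, 9, 16, 25, 36, 49, 64, 81, 100}


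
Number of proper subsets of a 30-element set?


Total subsets = 2^n = 2^30 = 1073741824
Proper subsets exclude the set itself: 2^n - 1
= 1073741824 - 1
= 1073741823

Number of proper subsets = 1073741823


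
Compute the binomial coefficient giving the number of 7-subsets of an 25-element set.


C(n,k) = n! / (k!(n-k)!)
C(25,7) = 25! / (7!18!)
= 480700

C(25,7) = 480700


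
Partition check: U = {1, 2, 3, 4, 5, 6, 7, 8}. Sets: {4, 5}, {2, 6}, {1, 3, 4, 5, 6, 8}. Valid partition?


A partition requires: (1) non-empty parts, (2) pairwise disjoint, (3) union = U
Parts: {4, 5}, {2, 6}, {1, 3, 4, 5, 6, 8}
Union of parts: {1, 2, 3, 4, 5, 6, 8}
U = {1, 2, 3, 4, 5, 6, 7, 8}
All non-empty? True
Pairwise disjoint? False
Covers U? False

No, not a valid partition


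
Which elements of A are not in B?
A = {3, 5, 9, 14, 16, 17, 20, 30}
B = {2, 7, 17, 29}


A \ B = elements in A but not in B
A = {3, 5, 9, 14, 16, 17, 20, 30}
B = {2, 7, 17, 29}
Remove from A any elements in B
A \ B = {3, 5, 9, 14, 16, 20, 30}

A \ B = {3, 5, 9, 14, 16, 20, 30}


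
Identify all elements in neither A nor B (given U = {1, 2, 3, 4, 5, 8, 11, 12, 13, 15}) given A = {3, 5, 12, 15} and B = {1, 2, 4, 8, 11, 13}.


A = {3, 5, 12, 15}
B = {1, 2, 4, 8, 11, 13}
Region: in neither A nor B (given U = {1, 2, 3, 4, 5, 8, 11, 12, 13, 15})
Elements: ∅

Elements in neither A nor B (given U = {1, 2, 3, 4, 5, 8, 11, 12, 13, 15}): ∅


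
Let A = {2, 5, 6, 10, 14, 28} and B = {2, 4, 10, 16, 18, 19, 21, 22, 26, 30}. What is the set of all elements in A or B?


A ∪ B = all elements in A or B (or both)
A = {2, 5, 6, 10, 14, 28}
B = {2, 4, 10, 16, 18, 19, 21, 22, 26, 30}
A ∪ B = {2, 4, 5, 6, 10, 14, 16, 18, 19, 21, 22, 26, 28, 30}

A ∪ B = {2, 4, 5, 6, 10, 14, 16, 18, 19, 21, 22, 26, 28, 30}


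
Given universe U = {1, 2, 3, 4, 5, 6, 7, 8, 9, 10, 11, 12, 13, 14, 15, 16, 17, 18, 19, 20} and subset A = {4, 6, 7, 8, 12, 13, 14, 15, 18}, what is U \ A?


Aᶜ = U \ A = elements in U but not in A
U = {1, 2, 3, 4, 5, 6, 7, 8, 9, 10, 11, 12, 13, 14, 15, 16, 17, 18, 19, 20}
A = {4, 6, 7, 8, 12, 13, 14, 15, 18}
Aᶜ = {1, 2, 3, 5, 9, 10, 11, 16, 17, 19, 20}

Aᶜ = {1, 2, 3, 5, 9, 10, 11, 16, 17, 19, 20}


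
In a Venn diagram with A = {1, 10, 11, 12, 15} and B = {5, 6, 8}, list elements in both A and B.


A = {1, 10, 11, 12, 15}
B = {5, 6, 8}
Region: in both A and B
Elements: ∅

Elements in both A and B: ∅


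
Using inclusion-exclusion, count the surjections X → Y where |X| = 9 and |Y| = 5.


n = |X| = 9, k = |Y| = 5. Surjections via inclusion-exclusion:
S(n,k) = Σ(-1)^i × C(k,i) × (k-i)^n, i=0 to k
i=0: (-1)^0×C(5,0)×5^9 = 1953125
i=1: (-1)^1×C(5,1)×4^9 = -1310720
i=2: (-1)^2×C(5,2)×3^9 = 196830
i=3: (-1)^3×C(5,3)×2^9 = -5120
i=4: (-1)^4×C(5,4)×1^9 = 5
i=5: (-1)^5×C(5,5)×0^9 = 0
Total = 834120

Number of surjections = 834120


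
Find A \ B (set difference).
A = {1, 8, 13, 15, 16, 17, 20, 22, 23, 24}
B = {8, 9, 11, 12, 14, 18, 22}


A \ B = elements in A but not in B
A = {1, 8, 13, 15, 16, 17, 20, 22, 23, 24}
B = {8, 9, 11, 12, 14, 18, 22}
Remove from A any elements in B
A \ B = {1, 13, 15, 16, 17, 20, 23, 24}

A \ B = {1, 13, 15, 16, 17, 20, 23, 24}


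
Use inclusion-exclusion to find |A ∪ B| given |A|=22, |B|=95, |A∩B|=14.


|A ∪ B| = |A| + |B| - |A ∩ B|
= 22 + 95 - 14
= 103

|A ∪ B| = 103


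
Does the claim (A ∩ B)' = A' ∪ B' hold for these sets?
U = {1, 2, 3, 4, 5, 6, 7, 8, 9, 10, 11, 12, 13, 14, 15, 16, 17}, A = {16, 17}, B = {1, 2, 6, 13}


LHS: A ∩ B = ∅
(A ∩ B)' = U \ (A ∩ B) = {1, 2, 3, 4, 5, 6, 7, 8, 9, 10, 11, 12, 13, 14, 15, 16, 17}
A' = {1, 2, 3, 4, 5, 6, 7, 8, 9, 10, 11, 12, 13, 14, 15}, B' = {3, 4, 5, 7, 8, 9, 10, 11, 12, 14, 15, 16, 17}
Claimed RHS: A' ∪ B' = {1, 2, 3, 4, 5, 6, 7, 8, 9, 10, 11, 12, 13, 14, 15, 16, 17}
Identity is VALID: LHS = RHS = {1, 2, 3, 4, 5, 6, 7, 8, 9, 10, 11, 12, 13, 14, 15, 16, 17} ✓

Identity is valid. (A ∩ B)' = A' ∪ B' = {1, 2, 3, 4, 5, 6, 7, 8, 9, 10, 11, 12, 13, 14, 15, 16, 17}


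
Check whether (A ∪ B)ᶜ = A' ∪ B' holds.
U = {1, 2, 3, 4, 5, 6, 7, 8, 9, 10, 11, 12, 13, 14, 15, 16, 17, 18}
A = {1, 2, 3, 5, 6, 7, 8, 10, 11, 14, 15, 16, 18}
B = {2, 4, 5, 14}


LHS: A ∪ B = {1, 2, 3, 4, 5, 6, 7, 8, 10, 11, 14, 15, 16, 18}
(A ∪ B)' = U \ (A ∪ B) = {9, 12, 13, 17}
A' = {4, 9, 12, 13, 17}, B' = {1, 3, 6, 7, 8, 9, 10, 11, 12, 13, 15, 16, 17, 18}
Claimed RHS: A' ∪ B' = {1, 3, 4, 6, 7, 8, 9, 10, 11, 12, 13, 15, 16, 17, 18}
Identity is INVALID: LHS = {9, 12, 13, 17} but the RHS claimed here equals {1, 3, 4, 6, 7, 8, 9, 10, 11, 12, 13, 15, 16, 17, 18}. The correct form is (A ∪ B)' = A' ∩ B'.

Identity is invalid: (A ∪ B)' = {9, 12, 13, 17} but A' ∪ B' = {1, 3, 4, 6, 7, 8, 9, 10, 11, 12, 13, 15, 16, 17, 18}. The correct De Morgan law is (A ∪ B)' = A' ∩ B'.


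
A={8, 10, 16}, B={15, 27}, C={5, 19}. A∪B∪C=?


A ∪ B = {8, 10, 15, 16, 27}
(A ∪ B) ∪ C = {5, 8, 10, 15, 16, 19, 27}

A ∪ B ∪ C = {5, 8, 10, 15, 16, 19, 27}


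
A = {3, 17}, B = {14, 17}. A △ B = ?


A △ B = (A \ B) ∪ (B \ A) = elements in exactly one of A or B
A \ B = {3}
B \ A = {14}
A △ B = {3, 14}

A △ B = {3, 14}


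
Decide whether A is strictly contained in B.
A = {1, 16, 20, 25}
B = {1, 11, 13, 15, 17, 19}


A ⊂ B requires: A ⊆ B AND A ≠ B.
A ⊆ B? No
A ⊄ B, so A is not a proper subset.

No, A is not a proper subset of B


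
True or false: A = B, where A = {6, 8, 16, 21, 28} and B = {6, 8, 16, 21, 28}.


Two sets are equal iff they have exactly the same elements.
A = {6, 8, 16, 21, 28}
B = {6, 8, 16, 21, 28}
Same elements → A = B

Yes, A = B


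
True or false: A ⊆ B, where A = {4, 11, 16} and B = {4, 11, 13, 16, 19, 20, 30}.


A ⊆ B means every element of A is in B.
All elements of A are in B.
So A ⊆ B.

Yes, A ⊆ B


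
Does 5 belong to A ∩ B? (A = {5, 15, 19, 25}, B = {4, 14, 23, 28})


A = {5, 15, 19, 25}, B = {4, 14, 23, 28}
A ∩ B = elements in both A and B
A ∩ B = ∅
Checking if 5 ∈ A ∩ B
5 is not in A ∩ B → False

5 ∉ A ∩ B


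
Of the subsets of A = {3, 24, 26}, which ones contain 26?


A subset of A contains 26 iff the remaining 2 elements form any subset of A \ {26}.
Count: 2^(n-1) = 2^2 = 4
Subsets containing 26: {26}, {3, 26}, {24, 26}, {3, 24, 26}

Subsets containing 26 (4 total): {26}, {3, 26}, {24, 26}, {3, 24, 26}


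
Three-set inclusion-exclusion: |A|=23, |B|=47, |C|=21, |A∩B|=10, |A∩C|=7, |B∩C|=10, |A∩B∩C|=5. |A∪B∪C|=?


|A∪B∪C| = |A|+|B|+|C| - |A∩B|-|A∩C|-|B∩C| + |A∩B∩C|
= 23+47+21 - 10-7-10 + 5
= 91 - 27 + 5
= 69

|A ∪ B ∪ C| = 69


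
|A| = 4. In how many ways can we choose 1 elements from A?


C(n,k) = n! / (k!(n-k)!)
C(4,1) = 4! / (1!3!)
= 4

C(4,1) = 4


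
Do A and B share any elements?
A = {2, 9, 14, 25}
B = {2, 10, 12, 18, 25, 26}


Disjoint means A ∩ B = ∅.
A ∩ B = {2, 25}
A ∩ B ≠ ∅, so A and B are NOT disjoint.

Yes — A and B share the element(s) of A ∩ B = {2, 25}, so they are not disjoint


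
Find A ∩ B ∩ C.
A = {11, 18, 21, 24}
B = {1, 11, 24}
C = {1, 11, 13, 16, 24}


A ∩ B = {11, 24}
(A ∩ B) ∩ C = {11, 24}

A ∩ B ∩ C = {11, 24}


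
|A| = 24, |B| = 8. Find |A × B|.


|A × B| = |A| × |B|
= 24 × 8
= 192

|A × B| = 192


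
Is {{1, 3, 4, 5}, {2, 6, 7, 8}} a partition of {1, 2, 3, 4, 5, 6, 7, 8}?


A partition requires: (1) non-empty parts, (2) pairwise disjoint, (3) union = U
Parts: {1, 3, 4, 5}, {2, 6, 7, 8}
Union of parts: {1, 2, 3, 4, 5, 6, 7, 8}
U = {1, 2, 3, 4, 5, 6, 7, 8}
All non-empty? True
Pairwise disjoint? True
Covers U? True

Yes, valid partition


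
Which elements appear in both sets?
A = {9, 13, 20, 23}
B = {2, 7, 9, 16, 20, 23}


A ∩ B = elements in both A and B
A = {9, 13, 20, 23}
B = {2, 7, 9, 16, 20, 23}
A ∩ B = {9, 20, 23}

A ∩ B = {9, 20, 23}


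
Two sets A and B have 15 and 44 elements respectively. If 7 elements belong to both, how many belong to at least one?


|A ∪ B| = |A| + |B| - |A ∩ B|
= 15 + 44 - 7
= 52

|A ∪ B| = 52


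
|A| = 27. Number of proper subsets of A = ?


Total subsets = 2^n = 2^27 = 134217728
Proper subsets exclude the set itself: 2^n - 1
= 134217728 - 1
= 134217727

Number of proper subsets = 134217727


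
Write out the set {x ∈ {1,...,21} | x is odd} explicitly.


Checking each candidate:
Condition: odd numbers in {1,...,21}
Result = {1, 3, 5, 7, 9, 11, 13, 15, 17, 19, 21}

{1, 3, 5, 7, 9, 11, 13, 15, 17, 19, 21}


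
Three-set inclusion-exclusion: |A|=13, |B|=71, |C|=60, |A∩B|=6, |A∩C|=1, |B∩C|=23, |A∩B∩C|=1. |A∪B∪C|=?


|A∪B∪C| = |A|+|B|+|C| - |A∩B|-|A∩C|-|B∩C| + |A∩B∩C|
= 13+71+60 - 6-1-23 + 1
= 144 - 30 + 1
= 115

|A ∪ B ∪ C| = 115


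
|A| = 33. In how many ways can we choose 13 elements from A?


C(n,k) = n! / (k!(n-k)!)
C(33,13) = 33! / (13!20!)
= 573166440

C(33,13) = 573166440


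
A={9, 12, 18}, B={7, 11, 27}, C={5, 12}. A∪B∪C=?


A ∪ B = {7, 9, 11, 12, 18, 27}
(A ∪ B) ∪ C = {5, 7, 9, 11, 12, 18, 27}

A ∪ B ∪ C = {5, 7, 9, 11, 12, 18, 27}


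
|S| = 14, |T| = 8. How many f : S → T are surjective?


n = |S| = 14, k = |T| = 8. Surjections via inclusion-exclusion:
S(n,k) = Σ(-1)^i × C(k,i) × (k-i)^n, i=0 to k
i=0: (-1)^0×C(8,0)×8^14 = 4398046511104
i=1: (-1)^1×C(8,1)×7^14 = -5425784582792
i=2: (-1)^2×C(8,2)×6^14 = 2194196594688
i=3: (-1)^3×C(8,3)×5^14 = -341796875000
i=4: (-1)^4×C(8,4)×4^14 = 18790481920
i=5: (-1)^5×C(8,5)×3^14 = -267846264
i=6: (-1)^6×C(8,6)×2^14 = 458752
i=7: (-1)^7×C(8,7)×1^14 = -8
i=8: (-1)^8×C(8,8)×0^14 = 0
Total = 843184742400

Number of surjections = 843184742400


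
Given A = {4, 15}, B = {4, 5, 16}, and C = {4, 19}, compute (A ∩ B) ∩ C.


A ∩ B = {4}
(A ∩ B) ∩ C = {4}

A ∩ B ∩ C = {4}


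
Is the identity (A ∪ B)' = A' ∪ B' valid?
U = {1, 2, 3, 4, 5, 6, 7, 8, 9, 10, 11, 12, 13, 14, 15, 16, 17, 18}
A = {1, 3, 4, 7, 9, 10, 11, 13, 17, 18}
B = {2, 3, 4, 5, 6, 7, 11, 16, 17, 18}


LHS: A ∪ B = {1, 2, 3, 4, 5, 6, 7, 9, 10, 11, 13, 16, 17, 18}
(A ∪ B)' = U \ (A ∪ B) = {8, 12, 14, 15}
A' = {2, 5, 6, 8, 12, 14, 15, 16}, B' = {1, 8, 9, 10, 12, 13, 14, 15}
Claimed RHS: A' ∪ B' = {1, 2, 5, 6, 8, 9, 10, 12, 13, 14, 15, 16}
Identity is INVALID: LHS = {8, 12, 14, 15} but the RHS claimed here equals {1, 2, 5, 6, 8, 9, 10, 12, 13, 14, 15, 16}. The correct form is (A ∪ B)' = A' ∩ B'.

Identity is invalid: (A ∪ B)' = {8, 12, 14, 15} but A' ∪ B' = {1, 2, 5, 6, 8, 9, 10, 12, 13, 14, 15, 16}. The correct De Morgan law is (A ∪ B)' = A' ∩ B'.


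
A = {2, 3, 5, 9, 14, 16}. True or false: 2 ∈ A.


A = {2, 3, 5, 9, 14, 16}
Checking if 2 is in A
2 is in A → True

2 ∈ A


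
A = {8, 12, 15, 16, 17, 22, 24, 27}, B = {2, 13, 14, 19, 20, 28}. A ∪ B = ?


A ∪ B = all elements in A or B (or both)
A = {8, 12, 15, 16, 17, 22, 24, 27}
B = {2, 13, 14, 19, 20, 28}
A ∪ B = {2, 8, 12, 13, 14, 15, 16, 17, 19, 20, 22, 24, 27, 28}

A ∪ B = {2, 8, 12, 13, 14, 15, 16, 17, 19, 20, 22, 24, 27, 28}


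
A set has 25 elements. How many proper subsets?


Total subsets = 2^n = 2^25 = 33554432
Proper subsets exclude the set itself: 2^n - 1
= 33554432 - 1
= 33554431

Number of proper subsets = 33554431


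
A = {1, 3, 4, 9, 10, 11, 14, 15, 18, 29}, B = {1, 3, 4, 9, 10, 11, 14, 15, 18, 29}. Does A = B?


Two sets are equal iff they have exactly the same elements.
A = {1, 3, 4, 9, 10, 11, 14, 15, 18, 29}
B = {1, 3, 4, 9, 10, 11, 14, 15, 18, 29}
Same elements → A = B

Yes, A = B


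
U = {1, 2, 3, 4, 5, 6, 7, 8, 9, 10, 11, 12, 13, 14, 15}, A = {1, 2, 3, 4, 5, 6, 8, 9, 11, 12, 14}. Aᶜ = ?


Aᶜ = U \ A = elements in U but not in A
U = {1, 2, 3, 4, 5, 6, 7, 8, 9, 10, 11, 12, 13, 14, 15}
A = {1, 2, 3, 4, 5, 6, 8, 9, 11, 12, 14}
Aᶜ = {7, 10, 13, 15}

Aᶜ = {7, 10, 13, 15}


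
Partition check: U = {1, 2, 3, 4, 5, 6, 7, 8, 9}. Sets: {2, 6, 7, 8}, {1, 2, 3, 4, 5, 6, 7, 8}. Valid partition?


A partition requires: (1) non-empty parts, (2) pairwise disjoint, (3) union = U
Parts: {2, 6, 7, 8}, {1, 2, 3, 4, 5, 6, 7, 8}
Union of parts: {1, 2, 3, 4, 5, 6, 7, 8}
U = {1, 2, 3, 4, 5, 6, 7, 8, 9}
All non-empty? True
Pairwise disjoint? False
Covers U? False

No, not a valid partition


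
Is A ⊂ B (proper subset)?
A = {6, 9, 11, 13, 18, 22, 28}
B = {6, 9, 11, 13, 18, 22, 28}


A ⊂ B requires: A ⊆ B AND A ≠ B.
A ⊆ B? Yes
A = B? Yes
A = B, so A is not a PROPER subset.

No, A is not a proper subset of B


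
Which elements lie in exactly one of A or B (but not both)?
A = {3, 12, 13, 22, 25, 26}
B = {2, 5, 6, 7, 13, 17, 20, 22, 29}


A △ B = (A \ B) ∪ (B \ A) = elements in exactly one of A or B
A \ B = {3, 12, 25, 26}
B \ A = {2, 5, 6, 7, 17, 20, 29}
A △ B = {2, 3, 5, 6, 7, 12, 17, 20, 25, 26, 29}

A △ B = {2, 3, 5, 6, 7, 12, 17, 20, 25, 26, 29}


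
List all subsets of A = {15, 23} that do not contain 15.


A subset of A that omits 15 is a subset of A \ {15}, so there are 2^(n-1) = 2^1 = 2 of them.
Subsets excluding 15: ∅, {23}

Subsets excluding 15 (2 total): ∅, {23}


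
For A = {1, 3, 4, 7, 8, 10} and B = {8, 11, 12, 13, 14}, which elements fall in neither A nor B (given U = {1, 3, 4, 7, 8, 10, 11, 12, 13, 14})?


A = {1, 3, 4, 7, 8, 10}
B = {8, 11, 12, 13, 14}
Region: in neither A nor B (given U = {1, 3, 4, 7, 8, 10, 11, 12, 13, 14})
Elements: ∅

Elements in neither A nor B (given U = {1, 3, 4, 7, 8, 10, 11, 12, 13, 14}): ∅


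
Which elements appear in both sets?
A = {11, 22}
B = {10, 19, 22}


A ∩ B = elements in both A and B
A = {11, 22}
B = {10, 19, 22}
A ∩ B = {22}

A ∩ B = {22}


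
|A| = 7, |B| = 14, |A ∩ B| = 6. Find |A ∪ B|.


|A ∪ B| = |A| + |B| - |A ∩ B|
= 7 + 14 - 6
= 15

|A ∪ B| = 15


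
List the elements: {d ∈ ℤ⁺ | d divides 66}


Checking each candidate:
Condition: positive divisors of 66
Result = {1, 2, 3, 6, 11, 22, 33, 66}

{1, 2, 3, 6, 11, 22, 33, 66}


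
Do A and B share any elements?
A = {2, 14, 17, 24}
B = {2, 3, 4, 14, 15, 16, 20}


Disjoint means A ∩ B = ∅.
A ∩ B = {2, 14}
A ∩ B ≠ ∅, so A and B are NOT disjoint.

Yes — A and B share the element(s) of A ∩ B = {2, 14}, so they are not disjoint


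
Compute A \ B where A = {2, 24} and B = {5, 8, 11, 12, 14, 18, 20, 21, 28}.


A \ B = elements in A but not in B
A = {2, 24}
B = {5, 8, 11, 12, 14, 18, 20, 21, 28}
Remove from A any elements in B
A \ B = {2, 24}

A \ B = {2, 24}


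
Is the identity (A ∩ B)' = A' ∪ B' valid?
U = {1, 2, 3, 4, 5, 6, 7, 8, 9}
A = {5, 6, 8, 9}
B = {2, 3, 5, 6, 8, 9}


LHS: A ∩ B = {5, 6, 8, 9}
(A ∩ B)' = U \ (A ∩ B) = {1, 2, 3, 4, 7}
A' = {1, 2, 3, 4, 7}, B' = {1, 4, 7}
Claimed RHS: A' ∪ B' = {1, 2, 3, 4, 7}
Identity is VALID: LHS = RHS = {1, 2, 3, 4, 7} ✓

Identity is valid. (A ∩ B)' = A' ∪ B' = {1, 2, 3, 4, 7}


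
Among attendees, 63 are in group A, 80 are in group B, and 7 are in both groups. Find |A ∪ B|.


|A ∪ B| = |A| + |B| - |A ∩ B|
= 63 + 80 - 7
= 136

|A ∪ B| = 136


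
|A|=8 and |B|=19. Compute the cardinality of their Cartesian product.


|A × B| = |A| × |B|
= 8 × 19
= 152

|A × B| = 152


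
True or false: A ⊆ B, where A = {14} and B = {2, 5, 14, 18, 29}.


A ⊆ B means every element of A is in B.
All elements of A are in B.
So A ⊆ B.

Yes, A ⊆ B


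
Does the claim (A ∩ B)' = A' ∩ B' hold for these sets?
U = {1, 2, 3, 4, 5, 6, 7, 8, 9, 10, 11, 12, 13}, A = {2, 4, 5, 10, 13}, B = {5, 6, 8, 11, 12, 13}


LHS: A ∩ B = {5, 13}
(A ∩ B)' = U \ (A ∩ B) = {1, 2, 3, 4, 6, 7, 8, 9, 10, 11, 12}
A' = {1, 3, 6, 7, 8, 9, 11, 12}, B' = {1, 2, 3, 4, 7, 9, 10}
Claimed RHS: A' ∩ B' = {1, 3, 7, 9}
Identity is INVALID: LHS = {1, 2, 3, 4, 6, 7, 8, 9, 10, 11, 12} but the RHS claimed here equals {1, 3, 7, 9}. The correct form is (A ∩ B)' = A' ∪ B'.

Identity is invalid: (A ∩ B)' = {1, 2, 3, 4, 6, 7, 8, 9, 10, 11, 12} but A' ∩ B' = {1, 3, 7, 9}. The correct De Morgan law is (A ∩ B)' = A' ∪ B'.


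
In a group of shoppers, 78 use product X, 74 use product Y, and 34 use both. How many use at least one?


|A ∪ B| = |A| + |B| - |A ∩ B|
= 78 + 74 - 34
= 118

|A ∪ B| = 118


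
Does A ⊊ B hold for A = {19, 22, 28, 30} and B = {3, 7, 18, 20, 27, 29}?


A ⊂ B requires: A ⊆ B AND A ≠ B.
A ⊆ B? No
A ⊄ B, so A is not a proper subset.

No, A is not a proper subset of B


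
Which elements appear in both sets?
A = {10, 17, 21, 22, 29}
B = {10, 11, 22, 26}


A ∩ B = elements in both A and B
A = {10, 17, 21, 22, 29}
B = {10, 11, 22, 26}
A ∩ B = {10, 22}

A ∩ B = {10, 22}


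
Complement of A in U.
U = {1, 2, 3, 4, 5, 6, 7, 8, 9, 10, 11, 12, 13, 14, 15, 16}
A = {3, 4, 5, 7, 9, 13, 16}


Aᶜ = U \ A = elements in U but not in A
U = {1, 2, 3, 4, 5, 6, 7, 8, 9, 10, 11, 12, 13, 14, 15, 16}
A = {3, 4, 5, 7, 9, 13, 16}
Aᶜ = {1, 2, 6, 8, 10, 11, 12, 14, 15}

Aᶜ = {1, 2, 6, 8, 10, 11, 12, 14, 15}


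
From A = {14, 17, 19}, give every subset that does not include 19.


A subset of A that omits 19 is a subset of A \ {19}, so there are 2^(n-1) = 2^2 = 4 of them.
Subsets excluding 19: ∅, {14}, {17}, {14, 17}

Subsets excluding 19 (4 total): ∅, {14}, {17}, {14, 17}


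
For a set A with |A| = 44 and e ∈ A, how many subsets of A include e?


Subsets of A containing e correspond to subsets of A \ {e}, which has 43 elements.
Count = 2^(n-1) = 2^43
= 8796093022208

Number of subsets containing e = 8796093022208


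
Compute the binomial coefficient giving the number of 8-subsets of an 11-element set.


C(n,k) = n! / (k!(n-k)!)
C(11,8) = 11! / (8!3!)
= 165

C(11,8) = 165


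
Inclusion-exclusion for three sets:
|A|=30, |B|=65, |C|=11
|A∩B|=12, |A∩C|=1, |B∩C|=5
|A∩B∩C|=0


|A∪B∪C| = |A|+|B|+|C| - |A∩B|-|A∩C|-|B∩C| + |A∩B∩C|
= 30+65+11 - 12-1-5 + 0
= 106 - 18 + 0
= 88

|A ∪ B ∪ C| = 88


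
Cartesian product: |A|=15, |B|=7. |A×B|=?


|A × B| = |A| × |B|
= 15 × 7
= 105

|A × B| = 105


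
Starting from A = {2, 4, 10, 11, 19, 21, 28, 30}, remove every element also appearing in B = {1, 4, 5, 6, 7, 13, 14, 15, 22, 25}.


A \ B = elements in A but not in B
A = {2, 4, 10, 11, 19, 21, 28, 30}
B = {1, 4, 5, 6, 7, 13, 14, 15, 22, 25}
Remove from A any elements in B
A \ B = {2, 10, 11, 19, 21, 28, 30}

A \ B = {2, 10, 11, 19, 21, 28, 30}


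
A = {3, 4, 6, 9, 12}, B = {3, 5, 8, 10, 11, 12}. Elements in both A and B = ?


A = {3, 4, 6, 9, 12}
B = {3, 5, 8, 10, 11, 12}
Region: in both A and B
Elements: {3, 12}

Elements in both A and B: {3, 12}


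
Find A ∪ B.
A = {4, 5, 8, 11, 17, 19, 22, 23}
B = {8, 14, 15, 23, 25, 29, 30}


A ∪ B = all elements in A or B (or both)
A = {4, 5, 8, 11, 17, 19, 22, 23}
B = {8, 14, 15, 23, 25, 29, 30}
A ∪ B = {4, 5, 8, 11, 14, 15, 17, 19, 22, 23, 25, 29, 30}

A ∪ B = {4, 5, 8, 11, 14, 15, 17, 19, 22, 23, 25, 29, 30}


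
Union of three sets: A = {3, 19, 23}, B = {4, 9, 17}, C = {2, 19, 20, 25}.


A ∪ B = {3, 4, 9, 17, 19, 23}
(A ∪ B) ∪ C = {2, 3, 4, 9, 17, 19, 20, 23, 25}

A ∪ B ∪ C = {2, 3, 4, 9, 17, 19, 20, 23, 25}


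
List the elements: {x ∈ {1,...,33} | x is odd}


Checking each candidate:
Condition: odd numbers in {1,...,33}
Result = {1, 3, 5, 7, 9, 11, 13, 15, 17, 19, 21, 23, 25, 27, 29, 31, 33}

{1, 3, 5, 7, 9, 11, 13, 15, 17, 19, 21, 23, 25, 27, 29, 31, 33}


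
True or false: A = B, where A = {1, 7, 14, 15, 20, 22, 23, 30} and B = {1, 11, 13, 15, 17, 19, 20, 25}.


Two sets are equal iff they have exactly the same elements.
A = {1, 7, 14, 15, 20, 22, 23, 30}
B = {1, 11, 13, 15, 17, 19, 20, 25}
Differences: {7, 11, 13, 14, 17, 19, 22, 23, 25, 30}
A ≠ B

No, A ≠ B


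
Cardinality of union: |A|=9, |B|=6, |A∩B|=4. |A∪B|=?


|A ∪ B| = |A| + |B| - |A ∩ B|
= 9 + 6 - 4
= 11

|A ∪ B| = 11


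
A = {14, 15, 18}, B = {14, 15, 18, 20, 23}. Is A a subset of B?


A ⊆ B means every element of A is in B.
All elements of A are in B.
So A ⊆ B.

Yes, A ⊆ B


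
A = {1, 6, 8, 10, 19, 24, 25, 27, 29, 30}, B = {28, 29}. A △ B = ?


A △ B = (A \ B) ∪ (B \ A) = elements in exactly one of A or B
A \ B = {1, 6, 8, 10, 19, 24, 25, 27, 30}
B \ A = {28}
A △ B = {1, 6, 8, 10, 19, 24, 25, 27, 28, 30}

A △ B = {1, 6, 8, 10, 19, 24, 25, 27, 28, 30}


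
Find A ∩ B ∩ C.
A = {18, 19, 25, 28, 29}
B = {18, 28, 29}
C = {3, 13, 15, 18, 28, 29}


A ∩ B = {18, 28, 29}
(A ∩ B) ∩ C = {18, 28, 29}

A ∩ B ∩ C = {18, 28, 29}


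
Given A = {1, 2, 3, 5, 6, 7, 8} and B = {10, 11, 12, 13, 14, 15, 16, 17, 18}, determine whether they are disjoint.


Disjoint means A ∩ B = ∅.
A ∩ B = ∅
A ∩ B = ∅, so A and B are disjoint.

Yes, A and B are disjoint


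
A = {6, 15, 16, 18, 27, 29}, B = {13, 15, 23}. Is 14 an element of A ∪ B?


A = {6, 15, 16, 18, 27, 29}, B = {13, 15, 23}
A ∪ B = all elements in A or B
A ∪ B = {6, 13, 15, 16, 18, 23, 27, 29}
Checking if 14 ∈ A ∪ B
14 is not in A ∪ B → False

14 ∉ A ∪ B


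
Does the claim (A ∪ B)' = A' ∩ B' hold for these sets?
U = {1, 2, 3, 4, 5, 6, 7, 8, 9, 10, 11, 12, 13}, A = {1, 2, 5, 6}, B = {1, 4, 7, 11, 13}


LHS: A ∪ B = {1, 2, 4, 5, 6, 7, 11, 13}
(A ∪ B)' = U \ (A ∪ B) = {3, 8, 9, 10, 12}
A' = {3, 4, 7, 8, 9, 10, 11, 12, 13}, B' = {2, 3, 5, 6, 8, 9, 10, 12}
Claimed RHS: A' ∩ B' = {3, 8, 9, 10, 12}
Identity is VALID: LHS = RHS = {3, 8, 9, 10, 12} ✓

Identity is valid. (A ∪ B)' = A' ∩ B' = {3, 8, 9, 10, 12}


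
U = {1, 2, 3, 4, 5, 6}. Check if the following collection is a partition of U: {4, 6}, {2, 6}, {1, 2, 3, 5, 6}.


A partition requires: (1) non-empty parts, (2) pairwise disjoint, (3) union = U
Parts: {4, 6}, {2, 6}, {1, 2, 3, 5, 6}
Union of parts: {1, 2, 3, 4, 5, 6}
U = {1, 2, 3, 4, 5, 6}
All non-empty? True
Pairwise disjoint? False
Covers U? True

No, not a valid partition


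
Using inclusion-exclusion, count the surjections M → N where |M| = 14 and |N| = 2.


n = |M| = 14, k = |N| = 2. Surjections via inclusion-exclusion:
S(n,k) = Σ(-1)^i × C(k,i) × (k-i)^n, i=0 to k
i=0: (-1)^0×C(2,0)×2^14 = 16384
i=1: (-1)^1×C(2,1)×1^14 = -2
i=2: (-1)^2×C(2,2)×0^14 = 0
Total = 16382

Number of surjections = 16382


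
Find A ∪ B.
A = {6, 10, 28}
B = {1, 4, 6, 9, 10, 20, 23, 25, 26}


A ∪ B = all elements in A or B (or both)
A = {6, 10, 28}
B = {1, 4, 6, 9, 10, 20, 23, 25, 26}
A ∪ B = {1, 4, 6, 9, 10, 20, 23, 25, 26, 28}

A ∪ B = {1, 4, 6, 9, 10, 20, 23, 25, 26, 28}


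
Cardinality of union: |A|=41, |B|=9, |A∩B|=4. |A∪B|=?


|A ∪ B| = |A| + |B| - |A ∩ B|
= 41 + 9 - 4
= 46

|A ∪ B| = 46


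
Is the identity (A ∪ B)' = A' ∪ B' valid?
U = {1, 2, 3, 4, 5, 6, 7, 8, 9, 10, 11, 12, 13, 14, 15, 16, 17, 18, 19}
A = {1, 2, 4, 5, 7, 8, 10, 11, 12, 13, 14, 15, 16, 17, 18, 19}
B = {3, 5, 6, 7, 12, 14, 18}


LHS: A ∪ B = {1, 2, 3, 4, 5, 6, 7, 8, 10, 11, 12, 13, 14, 15, 16, 17, 18, 19}
(A ∪ B)' = U \ (A ∪ B) = {9}
A' = {3, 6, 9}, B' = {1, 2, 4, 8, 9, 10, 11, 13, 15, 16, 17, 19}
Claimed RHS: A' ∪ B' = {1, 2, 3, 4, 6, 8, 9, 10, 11, 13, 15, 16, 17, 19}
Identity is INVALID: LHS = {9} but the RHS claimed here equals {1, 2, 3, 4, 6, 8, 9, 10, 11, 13, 15, 16, 17, 19}. The correct form is (A ∪ B)' = A' ∩ B'.

Identity is invalid: (A ∪ B)' = {9} but A' ∪ B' = {1, 2, 3, 4, 6, 8, 9, 10, 11, 13, 15, 16, 17, 19}. The correct De Morgan law is (A ∪ B)' = A' ∩ B'.


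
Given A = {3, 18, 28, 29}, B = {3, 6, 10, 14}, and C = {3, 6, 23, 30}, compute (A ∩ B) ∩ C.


A ∩ B = {3}
(A ∩ B) ∩ C = {3}

A ∩ B ∩ C = {3}


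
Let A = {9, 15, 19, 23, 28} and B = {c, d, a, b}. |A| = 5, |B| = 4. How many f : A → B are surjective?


n = |A| = 5, k = |B| = 4. Surjections via inclusion-exclusion:
S(n,k) = Σ(-1)^i × C(k,i) × (k-i)^n, i=0 to k
i=0: (-1)^0×C(4,0)×4^5 = 1024
i=1: (-1)^1×C(4,1)×3^5 = -972
i=2: (-1)^2×C(4,2)×2^5 = 192
i=3: (-1)^3×C(4,3)×1^5 = -4
i=4: (-1)^4×C(4,4)×0^5 = 0
Total = 240

Number of surjections = 240


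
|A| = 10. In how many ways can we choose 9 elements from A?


C(n,k) = n! / (k!(n-k)!)
C(10,9) = 10! / (9!1!)
= 10

C(10,9) = 10


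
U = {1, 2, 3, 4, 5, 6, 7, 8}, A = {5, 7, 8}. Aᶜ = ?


Aᶜ = U \ A = elements in U but not in A
U = {1, 2, 3, 4, 5, 6, 7, 8}
A = {5, 7, 8}
Aᶜ = {1, 2, 3, 4, 6}

Aᶜ = {1, 2, 3, 4, 6}


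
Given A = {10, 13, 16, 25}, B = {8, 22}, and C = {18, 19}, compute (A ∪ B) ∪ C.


A ∪ B = {8, 10, 13, 16, 22, 25}
(A ∪ B) ∪ C = {8, 10, 13, 16, 18, 19, 22, 25}

A ∪ B ∪ C = {8, 10, 13, 16, 18, 19, 22, 25}


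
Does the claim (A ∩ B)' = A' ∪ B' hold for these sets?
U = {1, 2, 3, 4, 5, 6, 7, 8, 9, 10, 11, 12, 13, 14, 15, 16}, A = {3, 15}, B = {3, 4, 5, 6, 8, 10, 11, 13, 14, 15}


LHS: A ∩ B = {3, 15}
(A ∩ B)' = U \ (A ∩ B) = {1, 2, 4, 5, 6, 7, 8, 9, 10, 11, 12, 13, 14, 16}
A' = {1, 2, 4, 5, 6, 7, 8, 9, 10, 11, 12, 13, 14, 16}, B' = {1, 2, 7, 9, 12, 16}
Claimed RHS: A' ∪ B' = {1, 2, 4, 5, 6, 7, 8, 9, 10, 11, 12, 13, 14, 16}
Identity is VALID: LHS = RHS = {1, 2, 4, 5, 6, 7, 8, 9, 10, 11, 12, 13, 14, 16} ✓

Identity is valid. (A ∩ B)' = A' ∪ B' = {1, 2, 4, 5, 6, 7, 8, 9, 10, 11, 12, 13, 14, 16}


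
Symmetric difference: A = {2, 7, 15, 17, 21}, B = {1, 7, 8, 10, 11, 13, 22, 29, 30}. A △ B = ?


A △ B = (A \ B) ∪ (B \ A) = elements in exactly one of A or B
A \ B = {2, 15, 17, 21}
B \ A = {1, 8, 10, 11, 13, 22, 29, 30}
A △ B = {1, 2, 8, 10, 11, 13, 15, 17, 21, 22, 29, 30}

A △ B = {1, 2, 8, 10, 11, 13, 15, 17, 21, 22, 29, 30}


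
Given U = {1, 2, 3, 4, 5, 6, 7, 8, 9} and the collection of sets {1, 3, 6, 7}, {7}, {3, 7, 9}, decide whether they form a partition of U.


A partition requires: (1) non-empty parts, (2) pairwise disjoint, (3) union = U
Parts: {1, 3, 6, 7}, {7}, {3, 7, 9}
Union of parts: {1, 3, 6, 7, 9}
U = {1, 2, 3, 4, 5, 6, 7, 8, 9}
All non-empty? True
Pairwise disjoint? False
Covers U? False

No, not a valid partition


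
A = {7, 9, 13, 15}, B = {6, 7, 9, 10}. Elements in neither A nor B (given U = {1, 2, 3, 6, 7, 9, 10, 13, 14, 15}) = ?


A = {7, 9, 13, 15}
B = {6, 7, 9, 10}
Region: in neither A nor B (given U = {1, 2, 3, 6, 7, 9, 10, 13, 14, 15})
Elements: {1, 2, 3, 14}

Elements in neither A nor B (given U = {1, 2, 3, 6, 7, 9, 10, 13, 14, 15}): {1, 2, 3, 14}


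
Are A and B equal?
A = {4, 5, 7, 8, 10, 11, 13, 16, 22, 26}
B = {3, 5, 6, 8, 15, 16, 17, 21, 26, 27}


Two sets are equal iff they have exactly the same elements.
A = {4, 5, 7, 8, 10, 11, 13, 16, 22, 26}
B = {3, 5, 6, 8, 15, 16, 17, 21, 26, 27}
Differences: {3, 4, 6, 7, 10, 11, 13, 15, 17, 21, 22, 27}
A ≠ B

No, A ≠ B


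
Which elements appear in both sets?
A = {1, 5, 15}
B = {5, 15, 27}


A ∩ B = elements in both A and B
A = {1, 5, 15}
B = {5, 15, 27}
A ∩ B = {5, 15}

A ∩ B = {5, 15}


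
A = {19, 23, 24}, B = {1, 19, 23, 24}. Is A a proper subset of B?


A ⊂ B requires: A ⊆ B AND A ≠ B.
A ⊆ B? Yes
A = B? No
A ⊂ B: Yes (A is a proper subset of B)

Yes, A ⊂ B


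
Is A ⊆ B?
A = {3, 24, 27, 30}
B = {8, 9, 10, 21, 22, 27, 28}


A ⊆ B means every element of A is in B.
Elements in A not in B: {3, 24, 30}
So A ⊄ B.

No, A ⊄ B


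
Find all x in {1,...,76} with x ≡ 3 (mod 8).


Checking each candidate:
Condition: x in {1,...,76} with x ≡ 3 (mod 8)
Result = {3, 11, 19, 27, 35, 43, 51, 59, 67, 75}

{3, 11, 19, 27, 35, 43, 51, 59, 67, 75}


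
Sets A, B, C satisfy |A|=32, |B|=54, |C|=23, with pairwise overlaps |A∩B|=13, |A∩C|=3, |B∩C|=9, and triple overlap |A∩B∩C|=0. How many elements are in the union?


|A∪B∪C| = |A|+|B|+|C| - |A∩B|-|A∩C|-|B∩C| + |A∩B∩C|
= 32+54+23 - 13-3-9 + 0
= 109 - 25 + 0
= 84

|A ∪ B ∪ C| = 84


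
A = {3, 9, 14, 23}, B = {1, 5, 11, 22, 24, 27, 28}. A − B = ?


A \ B = elements in A but not in B
A = {3, 9, 14, 23}
B = {1, 5, 11, 22, 24, 27, 28}
Remove from A any elements in B
A \ B = {3, 9, 14, 23}

A \ B = {3, 9, 14, 23}


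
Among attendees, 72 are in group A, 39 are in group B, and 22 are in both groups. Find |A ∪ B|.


|A ∪ B| = |A| + |B| - |A ∩ B|
= 72 + 39 - 22
= 89

|A ∪ B| = 89


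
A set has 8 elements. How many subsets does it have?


Number of subsets = 2^n
= 2^8
= 256

|P(A)| = 256
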